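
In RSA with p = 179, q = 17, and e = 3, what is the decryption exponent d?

φ(n) = (p−1)(q−1) = 178·16 = 2848.
Need d with 3·d ≡ 1 (mod 2848). Apply the extended Euclidean algorithm:
2848 = 949×3 + 1
3 = 3×1 + 0
Back-substitute:
1 = 2848 − 949·3
So 3·(-949) ≡ 1 (mod 2848), hence d ≡ -949 ≡ 1899 (mod 2848).

1899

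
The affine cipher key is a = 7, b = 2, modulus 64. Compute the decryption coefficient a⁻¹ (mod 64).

55

Extended Euclidean algorithm:
64 = 9×7 + 1
7 = 7×1 + 0
Since gcd(7, 64) = 1, back-substitute to write 1 as a combination:
1 = 64 − 9·7
So 7·(-9) ≡ 1 (mod 64), and -9 ≡ 55 (mod 64).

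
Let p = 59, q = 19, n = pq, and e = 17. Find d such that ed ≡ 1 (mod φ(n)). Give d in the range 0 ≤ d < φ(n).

φ(n) = (p−1)(q−1) = 58·18 = 1044.
Need d with 17·d ≡ 1 (mod 1044). Apply the extended Euclidean algorithm:
1044 = 61×17 + 7
17 = 2×7 + 3
7 = 2×3 + 1
3 = 3×1 + 0
Back-substitute:
1 = 7 − 2·3
1 = −2·17 + 5·7
1 = 5·1044 − 307·17
So 17·(-307) ≡ 1 (mod 1044), hence d ≡ -307 ≡ 737 (mod 1044).

737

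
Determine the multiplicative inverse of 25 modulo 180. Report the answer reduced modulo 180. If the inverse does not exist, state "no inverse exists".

no inverse exists

Compute gcd(25, 180):
180 = 7·25 + 5
25 = 5·5 + 0
The gcd is 5, not 1, hence no inverse exists.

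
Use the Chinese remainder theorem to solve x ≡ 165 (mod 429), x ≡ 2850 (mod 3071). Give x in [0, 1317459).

Write x = 165 + 429·k. Then 429·k ≡ 2850 − 165 ≡ 2685 (mod 3071).
Need 429⁻¹ mod 3071. Extended Euclid on (3071, 429):
3071 = 7*429 + 68
429 = 6*68 + 21
68 = 3*21 + 5
21 = 4*5 + 1
5 = 5*1 + 0
Back-substitute:
1 = 21 − 4·5
1 = −4·68 + 13·21
1 = 13·429 − 82·68
1 = −82·3071 + 587·429
429⁻¹ ≡ 587 (mod 3071), so k ≡ 587·2685 ≡ 672 (mod 3071).
x = 165 + 429·672 = 288453.

288453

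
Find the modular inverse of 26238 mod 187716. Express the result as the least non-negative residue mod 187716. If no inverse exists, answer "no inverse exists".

Compute gcd(26238, 187716):
187716 = 7×26238 + 4050
26238 = 6×4050 + 1938
4050 = 2×1938 + 174
1938 = 11×174 + 24
174 = 7×24 + 6
24 = 4×6 + 0
The gcd is 6, not 1, hence no inverse exists.

no inverse exists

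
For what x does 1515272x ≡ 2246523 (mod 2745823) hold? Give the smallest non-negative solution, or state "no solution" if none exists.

First find gcd(1515272, 2745823):
2745823 = 1·1515272 + 1230551
1515272 = 1·1230551 + 284721
1230551 = 4·284721 + 91667
284721 = 3·91667 + 9720
91667 = 9·9720 + 4187
9720 = 2·4187 + 1346
4187 = 3·1346 + 149
1346 = 9·149 + 5
149 = 29·5 + 4
5 = 1·4 + 1
4 = 4·1 + 0
gcd = 1, so a unique solution mod 2745823 exists.
Back-substitute for the Bézout coefficients:
1 = 5 − 4
1 = −149 + 30·5
1 = 30·1346 − 271·149
1 = −271·4187 + 843·1346
1 = 843·9720 − 1957·4187
1 = −1957·91667 + 18456·9720
1 = 18456·284721 − 57325·91667
1 = −57325·1230551 + 247756·284721
1 = 247756·1515272 − 305081·1230551
1 = −305081·2745823 + 552837·1515272
So 1515272·(552837) ≡ 1 (mod 2745823), giving 1515272⁻¹ ≡ 552837.
x ≡ 1515272⁻¹·2246523 ≡ 552837·2246523 ≡ 580444 (mod 2745823).

580444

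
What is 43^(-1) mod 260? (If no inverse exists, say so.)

gcd(260, 43) by repeated division:
260 = 6·43 + 2
43 = 21·2 + 1
2 = 2·1 + 0
gcd = 1, so the inverse exists. Back-substitute:
1 = 43 − 21·2
1 = −21·260 + 127·43
So 43·127 ≡ 1 (mod 260).

127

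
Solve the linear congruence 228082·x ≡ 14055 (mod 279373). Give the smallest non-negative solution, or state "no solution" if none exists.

262444

First find gcd(228082, 279373):
279373 = 1*228082 + 51291
228082 = 4*51291 + 22918
51291 = 2*22918 + 5455
22918 = 4*5455 + 1098
5455 = 4*1098 + 1063
1098 = 1*1063 + 35
1063 = 30*35 + 13
35 = 2*13 + 9
13 = 1*9 + 4
9 = 2*4 + 1
4 = 4*1 + 0
gcd = 1, so a unique solution mod 279373 exists.
Back-substitute for the Bézout coefficients:
1 = 9 − 2·4
1 = −2·13 + 3·9
1 = 3·35 − 8·13
1 = −8·1063 + 243·35
1 = 243·1098 − 251·1063
1 = −251·5455 + 1247·1098
1 = 1247·22918 − 5239·5455
1 = −5239·51291 + 11725·22918
1 = 11725·228082 − 52139·51291
1 = −52139·279373 + 63864·228082
So 228082·(63864) ≡ 1 (mod 279373), giving 228082⁻¹ ≡ 63864.
x ≡ 228082⁻¹·14055 ≡ 63864·14055 ≡ 262444 (mod 279373).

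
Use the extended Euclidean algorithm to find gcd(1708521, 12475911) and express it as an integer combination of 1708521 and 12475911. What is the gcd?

3

Euclidean algorithm:
12475911 = 7*1708521 + 516264
1708521 = 3*516264 + 159729
516264 = 3*159729 + 37077
159729 = 4*37077 + 11421
37077 = 3*11421 + 2814
11421 = 4*2814 + 165
2814 = 17*165 + 9
165 = 18*9 + 3
9 = 3*3 + 0
gcd(1708521, 12475911) = 3.
Back-substituting:
3 = 165 − 18·9
3 = −18·2814 + 307·165
3 = 307·11421 − 1246·2814
3 = −1246·37077 + 4045·11421
3 = 4045·159729 − 17426·37077
3 = −17426·516264 + 56323·159729
3 = 56323·1708521 − 186395·516264
3 = −186395·12475911 + 1361088·1708521
So 3 = (-186395)·12475911 + (1361088)·1708521.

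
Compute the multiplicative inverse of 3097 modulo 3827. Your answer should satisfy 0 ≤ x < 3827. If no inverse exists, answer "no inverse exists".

Apply the Euclidean algorithm to 3827 and 3097:
3827 = 1·3097 + 730
3097 = 4·730 + 177
730 = 4·177 + 22
177 = 8·22 + 1
22 = 22·1 + 0
gcd = 1, so the inverse exists. Back-substitute:
1 = 177 − 8·22
1 = −8·730 + 33·177
1 = 33·3097 − 140·730
1 = −140·3827 + 173·3097
So 3097·173 ≡ 1 (mod 3827).

173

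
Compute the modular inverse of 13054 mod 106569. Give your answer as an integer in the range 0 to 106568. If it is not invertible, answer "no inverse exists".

Apply the Euclidean algorithm to 106569 and 13054:
106569 = 8*13054 + 2137
13054 = 6*2137 + 232
2137 = 9*232 + 49
232 = 4*49 + 36
49 = 1*36 + 13
36 = 2*13 + 10
13 = 1*10 + 3
10 = 3*3 + 1
3 = 3*1 + 0
Since gcd(13054, 106569) = 1, back-substitute to write 1 as a combination:
1 = 10 − 3·3
1 = −3·13 + 4·10
1 = 4·36 − 11·13
1 = −11·49 + 15·36
1 = 15·232 − 71·49
1 = −71·2137 + 654·232
1 = 654·13054 − 3995·2137
1 = −3995·106569 + 32614·13054
So 13054·32614 ≡ 1 (mod 106569).

32614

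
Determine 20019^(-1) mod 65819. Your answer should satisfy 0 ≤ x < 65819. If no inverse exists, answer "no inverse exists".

Run Euclid on (65819, 20019):
65819 = 3×20019 + 5762
20019 = 3×5762 + 2733
5762 = 2×2733 + 296
2733 = 9×296 + 69
296 = 4×69 + 20
69 = 3×20 + 9
20 = 2×9 + 2
9 = 4×2 + 1
2 = 2×1 + 0
The gcd is 1. Working backward:
1 = 9 − 4·2
1 = −4·20 + 9·9
1 = 9·69 − 31·20
1 = −31·296 + 133·69
1 = 133·2733 − 1228·296
1 = −1228·5762 + 2589·2733
1 = 2589·20019 − 8995·5762
1 = −8995·65819 + 29574·20019
So 20019·29574 ≡ 1 (mod 65819).

29574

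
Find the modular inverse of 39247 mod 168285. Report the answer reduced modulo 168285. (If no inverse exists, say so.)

Euclidean algorithm on 168285, 39247:
168285 = 4*39247 + 11297
39247 = 3*11297 + 5356
11297 = 2*5356 + 585
5356 = 9*585 + 91
585 = 6*91 + 39
91 = 2*39 + 13
39 = 3*13 + 0
Since gcd = 13 > 1, 39247 is not a unit mod 168285.

no inverse exists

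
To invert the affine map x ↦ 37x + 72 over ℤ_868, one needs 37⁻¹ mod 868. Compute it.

305

Run Euclid on (868, 37):
868 = 23·37 + 17
37 = 2·17 + 3
17 = 5·3 + 2
3 = 1·2 + 1
2 = 2·1 + 0
gcd = 1, so the inverse exists. Back-substitute:
1 = 3 − 2
1 = −17 + 6·3
1 = 6·37 − 13·17
1 = −13·868 + 305·37
So 37·305 ≡ 1 (mod 868).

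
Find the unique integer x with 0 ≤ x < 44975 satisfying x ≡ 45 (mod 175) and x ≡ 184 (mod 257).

Write x = 45 + 175·k. Then 175·k ≡ 184 − 45 ≡ 139 (mod 257).
Need 175⁻¹ mod 257. Extended Euclid on (257, 175):
257 = 1×175 + 82
175 = 2×82 + 11
82 = 7×11 + 5
11 = 2×5 + 1
5 = 5×1 + 0
Back-substitute:
1 = 11 − 2·5
1 = −2·82 + 15·11
1 = 15·175 − 32·82
1 = −32·257 + 47·175
175⁻¹ ≡ 47 (mod 257), so k ≡ 47·139 ≡ 108 (mod 257).
x = 45 + 175·108 = 18945.

18945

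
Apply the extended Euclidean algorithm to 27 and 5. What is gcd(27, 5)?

1

Apply Euclid's algorithm to 27 and 5:
27 = 5*5 + 2
5 = 2*2 + 1
2 = 2*1 + 0
gcd(27, 5) = 1.
Express as a combination:
1 = 5 − 2·2
1 = −2·27 + 11·5
So 1 = (-2)·27 + (11)·5.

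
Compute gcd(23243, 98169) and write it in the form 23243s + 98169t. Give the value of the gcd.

1

Apply Euclid's algorithm to 98169 and 23243:
98169 = 4·23243 + 5197
23243 = 4·5197 + 2455
5197 = 2·2455 + 287
2455 = 8·287 + 159
287 = 1·159 + 128
159 = 1·128 + 31
128 = 4·31 + 4
31 = 7·4 + 3
4 = 1·3 + 1
3 = 3·1 + 0
gcd(23243, 98169) = 1.
Express as a combination:
1 = 4 − 3
1 = −31 + 8·4
1 = 8·128 − 33·31
1 = −33·159 + 41·128
1 = 41·287 − 74·159
1 = −74·2455 + 633·287
1 = 633·5197 − 1340·2455
1 = −1340·23243 + 5993·5197
1 = 5993·98169 − 25312·23243
So 1 = (5993)·98169 + (-25312)·23243.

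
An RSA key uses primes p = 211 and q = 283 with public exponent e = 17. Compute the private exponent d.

52253

φ(n) = (p−1)(q−1) = 210·282 = 59220.
Need d with 17·d ≡ 1 (mod 59220). Apply the extended Euclidean algorithm:
59220 = 3483×17 + 9
17 = 1×9 + 8
9 = 1×8 + 1
8 = 8×1 + 0
Back-substitute:
1 = 9 − 8
1 = −17 + 2·9
1 = 2·59220 − 6967·17
So 17·(-6967) ≡ 1 (mod 59220), hence d ≡ -6967 ≡ 52253 (mod 59220).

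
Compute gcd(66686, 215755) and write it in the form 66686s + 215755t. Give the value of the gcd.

Euclidean algorithm:
215755 = 3·66686 + 15697
66686 = 4·15697 + 3898
15697 = 4·3898 + 105
3898 = 37·105 + 13
105 = 8·13 + 1
13 = 13·1 + 0
gcd(66686, 215755) = 1.
Working backward:
1 = 105 − 8·13
1 = −8·3898 + 297·105
1 = 297·15697 − 1196·3898
1 = −1196·66686 + 5081·15697
1 = 5081·215755 − 16439·66686
So 1 = (5081)·215755 + (-16439)·66686.

1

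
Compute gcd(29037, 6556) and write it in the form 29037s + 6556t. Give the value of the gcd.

Repeated division:
29037 = 4·6556 + 2813
6556 = 2·2813 + 930
2813 = 3·930 + 23
930 = 40·23 + 10
23 = 2·10 + 3
10 = 3·3 + 1
3 = 3·1 + 0
gcd(29037, 6556) = 1.
Back-substituting:
1 = 10 − 3·3
1 = −3·23 + 7·10
1 = 7·930 − 283·23
1 = −283·2813 + 856·930
1 = 856·6556 − 1995·2813
1 = −1995·29037 + 8836·6556
So 1 = (-1995)·29037 + (8836)·6556.

1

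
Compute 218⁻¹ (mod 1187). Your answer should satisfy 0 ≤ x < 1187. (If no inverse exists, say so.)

1138

Run Euclid on (1187, 218):
1187 = 5*218 + 97
218 = 2*97 + 24
97 = 4*24 + 1
24 = 24*1 + 0
Since gcd(218, 1187) = 1, back-substitute to write 1 as a combination:
1 = 97 − 4·24
1 = −4·218 + 9·97
1 = 9·1187 − 49·218
So 218·(-49) ≡ 1 (mod 1187), and -49 ≡ 1138 (mod 1187).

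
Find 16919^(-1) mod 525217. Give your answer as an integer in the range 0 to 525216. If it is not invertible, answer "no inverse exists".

no inverse exists

Compute gcd(16919, 525217):
525217 = 31×16919 + 728
16919 = 23×728 + 175
728 = 4×175 + 28
175 = 6×28 + 7
28 = 4×7 + 0
Since gcd = 7 > 1, 16919 is not a unit mod 525217.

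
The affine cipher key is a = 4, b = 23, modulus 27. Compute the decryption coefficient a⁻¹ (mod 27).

7

gcd(27, 4) by repeated division:
27 = 6·4 + 3
4 = 1·3 + 1
3 = 3·1 + 0
The gcd is 1. Working backward:
1 = 4 − 3
1 = −27 + 7·4
So 4·7 ≡ 1 (mod 27).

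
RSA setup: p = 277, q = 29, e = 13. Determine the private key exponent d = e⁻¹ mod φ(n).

φ(n) = (p−1)(q−1) = 276·28 = 7728.
Need d with 13·d ≡ 1 (mod 7728). Apply the extended Euclidean algorithm:
7728 = 594×13 + 6
13 = 2×6 + 1
6 = 6×1 + 0
Back-substitute:
1 = 13 − 2·6
1 = −2·7728 + 1189·13
So 13·1189 ≡ 1 (mod 7728), hence d = 1189.

1189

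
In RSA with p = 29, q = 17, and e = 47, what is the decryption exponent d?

143

φ(n) = (p−1)(q−1) = 28·16 = 448.
Need d with 47·d ≡ 1 (mod 448). Apply the extended Euclidean algorithm:
448 = 9·47 + 25
47 = 1·25 + 22
25 = 1·22 + 3
22 = 7·3 + 1
3 = 3·1 + 0
Back-substitute:
1 = 22 − 7·3
1 = −7·25 + 8·22
1 = 8·47 − 15·25
1 = −15·448 + 143·47
So 47·143 ≡ 1 (mod 448), hence d = 143.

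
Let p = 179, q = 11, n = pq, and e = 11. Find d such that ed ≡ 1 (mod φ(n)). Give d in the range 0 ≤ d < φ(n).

971

φ(n) = (p−1)(q−1) = 178·10 = 1780.
Need d with 11·d ≡ 1 (mod 1780). Apply the extended Euclidean algorithm:
1780 = 161*11 + 9
11 = 1*9 + 2
9 = 4*2 + 1
2 = 2*1 + 0
Back-substitute:
1 = 9 − 4·2
1 = −4·11 + 5·9
1 = 5·1780 − 809·11
So 11·(-809) ≡ 1 (mod 1780), hence d ≡ -809 ≡ 971 (mod 1780).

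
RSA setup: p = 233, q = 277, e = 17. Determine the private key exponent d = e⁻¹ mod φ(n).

φ(n) = (p−1)(q−1) = 232·276 = 64032.
Need d with 17·d ≡ 1 (mod 64032). Apply the extended Euclidean algorithm:
64032 = 3766·17 + 10
17 = 1·10 + 7
10 = 1·7 + 3
7 = 2·3 + 1
3 = 3·1 + 0
Back-substitute:
1 = 7 − 2·3
1 = −2·10 + 3·7
1 = 3·17 − 5·10
1 = −5·64032 + 18833·17
So 17·18833 ≡ 1 (mod 64032), hence d = 18833.

18833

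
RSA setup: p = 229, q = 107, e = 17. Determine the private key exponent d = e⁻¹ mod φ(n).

φ(n) = (p−1)(q−1) = 228·106 = 24168.
Need d with 17·d ≡ 1 (mod 24168). Apply the extended Euclidean algorithm:
24168 = 1421·17 + 11
17 = 1·11 + 6
11 = 1·6 + 5
6 = 1·5 + 1
5 = 5·1 + 0
Back-substitute:
1 = 6 − 5
1 = −11 + 2·6
1 = 2·17 − 3·11
1 = −3·24168 + 4265·17
So 17·4265 ≡ 1 (mod 24168), hence d = 4265.

4265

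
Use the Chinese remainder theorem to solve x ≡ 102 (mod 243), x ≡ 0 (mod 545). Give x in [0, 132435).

81750

Write x = 102 + 243·k. Then 243·k ≡ 0 − 102 ≡ 443 (mod 545).
Need 243⁻¹ mod 545. Extended Euclid on (545, 243):
545 = 2·243 + 59
243 = 4·59 + 7
59 = 8·7 + 3
7 = 2·3 + 1
3 = 3·1 + 0
Back-substitute:
1 = 7 − 2·3
1 = −2·59 + 17·7
1 = 17·243 − 70·59
1 = −70·545 + 157·243
243⁻¹ ≡ 157 (mod 545), so k ≡ 157·443 ≡ 336 (mod 545).
x = 102 + 243·336 = 81750.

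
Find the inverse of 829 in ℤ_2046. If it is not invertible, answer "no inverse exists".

Apply the Euclidean algorithm to 2046 and 829:
2046 = 2*829 + 388
829 = 2*388 + 53
388 = 7*53 + 17
53 = 3*17 + 2
17 = 8*2 + 1
2 = 2*1 + 0
The gcd is 1. Working backward:
1 = 17 − 8·2
1 = −8·53 + 25·17
1 = 25·388 − 183·53
1 = −183·829 + 391·388
1 = 391·2046 − 965·829
Thus 829·(-965) ≡ 1 (mod 2046); reducing, -965 mod 2046 = 1081.

1081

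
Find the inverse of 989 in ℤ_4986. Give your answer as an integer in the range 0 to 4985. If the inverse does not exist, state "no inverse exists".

gcd(4986, 989) by repeated division:
4986 = 5×989 + 41
989 = 24×41 + 5
41 = 8×5 + 1
5 = 5×1 + 0
The gcd is 1. Working backward:
1 = 41 − 8·5
1 = −8·989 + 193·41
1 = 193·4986 − 973·989
Hence 989⁻¹ ≡ -973 ≡ 4013 (mod 4986).

4013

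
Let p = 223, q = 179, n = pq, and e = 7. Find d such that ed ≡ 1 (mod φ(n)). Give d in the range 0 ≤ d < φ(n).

φ(n) = (p−1)(q−1) = 222·178 = 39516.
Need d with 7·d ≡ 1 (mod 39516). Apply the extended Euclidean algorithm:
39516 = 5645*7 + 1
7 = 7*1 + 0
Back-substitute:
1 = 39516 − 5645·7
So 7·(-5645) ≡ 1 (mod 39516), hence d ≡ -5645 ≡ 33871 (mod 39516).

33871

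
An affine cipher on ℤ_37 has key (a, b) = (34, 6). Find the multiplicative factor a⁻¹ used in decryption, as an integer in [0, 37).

Extended Euclidean algorithm:
37 = 1×34 + 3
34 = 11×3 + 1
3 = 3×1 + 0
gcd = 1, so the inverse exists. Back-substitute:
1 = 34 − 11·3
1 = −11·37 + 12·34
So 34·12 ≡ 1 (mod 37).

12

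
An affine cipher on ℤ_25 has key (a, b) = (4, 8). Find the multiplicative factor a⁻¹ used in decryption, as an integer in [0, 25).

19

gcd(25, 4) by repeated division:
25 = 6*4 + 1
4 = 4*1 + 0
The gcd is 1. Working backward:
1 = 25 − 6·4
So 4·(-6) ≡ 1 (mod 25), and -6 ≡ 19 (mod 25).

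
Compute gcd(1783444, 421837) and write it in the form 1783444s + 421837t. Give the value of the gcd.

Apply Euclid's algorithm to 1783444 and 421837:
1783444 = 4×421837 + 96096
421837 = 4×96096 + 37453
96096 = 2×37453 + 21190
37453 = 1×21190 + 16263
21190 = 1×16263 + 4927
16263 = 3×4927 + 1482
4927 = 3×1482 + 481
1482 = 3×481 + 39
481 = 12×39 + 13
39 = 3×13 + 0
gcd(1783444, 421837) = 13.
Working backward:
13 = 481 − 12·39
13 = −12·1482 + 37·481
13 = 37·4927 − 123·1482
13 = −123·16263 + 406·4927
13 = 406·21190 − 529·16263
13 = −529·37453 + 935·21190
13 = 935·96096 − 2399·37453
13 = −2399·421837 + 10531·96096
13 = 10531·1783444 − 44523·421837
So 13 = (10531)·1783444 + (-44523)·421837.

13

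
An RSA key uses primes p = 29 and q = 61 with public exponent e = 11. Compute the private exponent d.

φ(n) = (p−1)(q−1) = 28·60 = 1680.
Need d with 11·d ≡ 1 (mod 1680). Apply the extended Euclidean algorithm:
1680 = 152·11 + 8
11 = 1·8 + 3
8 = 2·3 + 2
3 = 1·2 + 1
2 = 2·1 + 0
Back-substitute:
1 = 3 − 2
1 = −8 + 3·3
1 = 3·11 − 4·8
1 = −4·1680 + 611·11
So 11·611 ≡ 1 (mod 1680), hence d = 611.

611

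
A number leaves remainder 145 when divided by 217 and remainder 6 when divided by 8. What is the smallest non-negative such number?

1230

Write x = 145 + 217·k. Then 217·k ≡ 6 − 145 ≡ 5 (mod 8).
Need 217⁻¹ mod 8. Extended Euclid on (8, 1):
8 = 8·1 + 0
217⁻¹ ≡ 1 (mod 8), so k ≡ 1·5 ≡ 5 (mod 8).
x = 145 + 217·5 = 1230.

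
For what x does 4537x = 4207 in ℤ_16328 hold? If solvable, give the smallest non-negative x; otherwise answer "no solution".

gcd(4537, 16328):
16328 = 3*4537 + 2717
4537 = 1*2717 + 1820
2717 = 1*1820 + 897
1820 = 2*897 + 26
897 = 34*26 + 13
26 = 2*13 + 0
gcd = 13, but 13 ∤ 4207, so the congruence has no solution.

no solution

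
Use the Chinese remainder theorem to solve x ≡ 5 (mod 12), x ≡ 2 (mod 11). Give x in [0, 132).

101

Write x = 5 + 12·k. Then 12·k ≡ 2 − 5 ≡ 8 (mod 11).
Need 12⁻¹ mod 11. Extended Euclid on (11, 1):
11 = 11*1 + 0
12⁻¹ ≡ 1 (mod 11), so k ≡ 1·8 ≡ 8 (mod 11).
x = 5 + 12·8 = 101.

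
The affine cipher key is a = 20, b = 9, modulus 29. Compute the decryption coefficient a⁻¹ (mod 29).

Apply the Euclidean algorithm to 29 and 20:
29 = 1*20 + 9
20 = 2*9 + 2
9 = 4*2 + 1
2 = 2*1 + 0
Since gcd(20, 29) = 1, back-substitute to write 1 as a combination:
1 = 9 − 4·2
1 = −4·20 + 9·9
1 = 9·29 − 13·20
Thus 20·(-13) ≡ 1 (mod 29); reducing, -13 mod 29 = 16.

16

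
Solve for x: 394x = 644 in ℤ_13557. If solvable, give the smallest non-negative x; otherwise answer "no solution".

13421

First find gcd(394, 13557):
13557 = 34×394 + 161
394 = 2×161 + 72
161 = 2×72 + 17
72 = 4×17 + 4
17 = 4×4 + 1
4 = 4×1 + 0
gcd = 1, so a unique solution mod 13557 exists.
Back-substitute for the Bézout coefficients:
1 = 17 − 4·4
1 = −4·72 + 17·17
1 = 17·161 − 38·72
1 = −38·394 + 93·161
1 = 93·13557 − 3200·394
So 394·(-3200) ≡ 1 (mod 13557), giving 394⁻¹ ≡ 10357.
x ≡ 394⁻¹·644 ≡ 10357·644 ≡ 13421 (mod 13557).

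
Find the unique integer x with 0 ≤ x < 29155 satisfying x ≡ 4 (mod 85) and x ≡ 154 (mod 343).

12159

Write x = 4 + 85·k. Then 85·k ≡ 154 − 4 ≡ 150 (mod 343).
Need 85⁻¹ mod 343. Extended Euclid on (343, 85):
343 = 4·85 + 3
85 = 28·3 + 1
3 = 3·1 + 0
Back-substitute:
1 = 85 − 28·3
1 = −28·343 + 113·85
85⁻¹ ≡ 113 (mod 343), so k ≡ 113·150 ≡ 143 (mod 343).
x = 4 + 85·143 = 12159.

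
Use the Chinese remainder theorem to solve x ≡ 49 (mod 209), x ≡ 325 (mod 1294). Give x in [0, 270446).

18441

Write x = 49 + 209·k. Then 209·k ≡ 325 − 49 ≡ 276 (mod 1294).
Need 209⁻¹ mod 1294. Extended Euclid on (1294, 209):
1294 = 6*209 + 40
209 = 5*40 + 9
40 = 4*9 + 4
9 = 2*4 + 1
4 = 4*1 + 0
Back-substitute:
1 = 9 − 2·4
1 = −2·40 + 9·9
1 = 9·209 − 47·40
1 = −47·1294 + 291·209
209⁻¹ ≡ 291 (mod 1294), so k ≡ 291·276 ≡ 88 (mod 1294).
x = 49 + 209·88 = 18441.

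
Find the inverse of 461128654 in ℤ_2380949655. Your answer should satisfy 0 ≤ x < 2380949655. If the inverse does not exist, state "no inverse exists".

Compute gcd(461128654, 2380949655):
2380949655 = 5·461128654 + 75306385
461128654 = 6·75306385 + 9290344
75306385 = 8·9290344 + 983633
9290344 = 9·983633 + 437647
983633 = 2·437647 + 108339
437647 = 4·108339 + 4291
108339 = 25·4291 + 1064
4291 = 4·1064 + 35
1064 = 30·35 + 14
35 = 2·14 + 7
14 = 2·7 + 0
gcd(461128654, 2380949655) = 7 ≠ 1, so 461128654 has no multiplicative inverse modulo 2380949655.

no inverse exists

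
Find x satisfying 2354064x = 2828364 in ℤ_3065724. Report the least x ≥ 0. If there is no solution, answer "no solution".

First find gcd(2354064, 3065724):
3065724 = 1·2354064 + 711660
2354064 = 3·711660 + 219084
711660 = 3·219084 + 54408
219084 = 4·54408 + 1452
54408 = 37·1452 + 684
1452 = 2·684 + 84
684 = 8·84 + 12
84 = 7·12 + 0
gcd = 12 and 12 | 2828364, so solutions exist. Divide through by 12: 196172x ≡ 235697 (mod 255477).
Now find 196172⁻¹ mod 255477:
255477 = 1*196172 + 59305
196172 = 3*59305 + 18257
59305 = 3*18257 + 4534
18257 = 4*4534 + 121
4534 = 37*121 + 57
121 = 2*57 + 7
57 = 8*7 + 1
7 = 7*1 + 0
Back-substitute:
1 = 57 − 8·7
1 = −8·121 + 17·57
1 = 17·4534 − 637·121
1 = −637·18257 + 2565·4534
1 = 2565·59305 − 8332·18257
1 = −8332·196172 + 27561·59305
1 = 27561·255477 − 35893·196172
So 196172·(-35893) ≡ 1 (mod 255477), i.e. 196172⁻¹ ≡ 219584.
Then x ≡ 219584·235697 ≡ 248434 (mod 255477); the smallest non-negative solution is x = 248434.

248434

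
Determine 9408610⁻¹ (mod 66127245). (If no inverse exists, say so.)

Compute gcd(9408610, 66127245):
66127245 = 7*9408610 + 266975
9408610 = 35*266975 + 64485
266975 = 4*64485 + 9035
64485 = 7*9035 + 1240
9035 = 7*1240 + 355
1240 = 3*355 + 175
355 = 2*175 + 5
175 = 35*5 + 0
The gcd is 5, not 1, hence no inverse exists.

no inverse exists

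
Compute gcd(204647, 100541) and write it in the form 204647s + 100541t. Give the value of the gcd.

1

Repeated division:
204647 = 2·100541 + 3565
100541 = 28·3565 + 721
3565 = 4·721 + 681
721 = 1·681 + 40
681 = 17·40 + 1
40 = 40·1 + 0
gcd(204647, 100541) = 1.
Express as a combination:
1 = 681 − 17·40
1 = −17·721 + 18·681
1 = 18·3565 − 89·721
1 = −89·100541 + 2510·3565
1 = 2510·204647 − 5109·100541
So 1 = (2510)·204647 + (-5109)·100541.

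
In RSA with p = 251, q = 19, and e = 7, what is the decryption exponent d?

643

φ(n) = (p−1)(q−1) = 250·18 = 4500.
Need d with 7·d ≡ 1 (mod 4500). Apply the extended Euclidean algorithm:
4500 = 642×7 + 6
7 = 1×6 + 1
6 = 6×1 + 0
Back-substitute:
1 = 7 − 6
1 = −4500 + 643·7
So 7·643 ≡ 1 (mod 4500), hence d = 643.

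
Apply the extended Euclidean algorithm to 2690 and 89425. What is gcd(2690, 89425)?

Euclidean algorithm:
89425 = 33*2690 + 655
2690 = 4*655 + 70
655 = 9*70 + 25
70 = 2*25 + 20
25 = 1*20 + 5
20 = 4*5 + 0
gcd(2690, 89425) = 5.
Express as a combination:
5 = 25 − 20
5 = −70 + 3·25
5 = 3·655 − 28·70
5 = −28·2690 + 115·655
5 = 115·89425 − 3823·2690
So 5 = (115)·89425 + (-3823)·2690.

5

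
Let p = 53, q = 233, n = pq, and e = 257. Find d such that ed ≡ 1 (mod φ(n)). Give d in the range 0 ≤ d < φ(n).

φ(n) = (p−1)(q−1) = 52·232 = 12064.
Need d with 257·d ≡ 1 (mod 12064). Apply the extended Euclidean algorithm:
12064 = 46*257 + 242
257 = 1*242 + 15
242 = 16*15 + 2
15 = 7*2 + 1
2 = 2*1 + 0
Back-substitute:
1 = 15 − 7·2
1 = −7·242 + 113·15
1 = 113·257 − 120·242
1 = −120·12064 + 5633·257
So 257·5633 ≡ 1 (mod 12064), hence d = 5633.

5633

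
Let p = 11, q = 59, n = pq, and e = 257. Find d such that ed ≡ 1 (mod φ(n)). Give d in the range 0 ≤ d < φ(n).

φ(n) = (p−1)(q−1) = 10·58 = 580.
Need d with 257·d ≡ 1 (mod 580). Apply the extended Euclidean algorithm:
580 = 2×257 + 66
257 = 3×66 + 59
66 = 1×59 + 7
59 = 8×7 + 3
7 = 2×3 + 1
3 = 3×1 + 0
Back-substitute:
1 = 7 − 2·3
1 = −2·59 + 17·7
1 = 17·66 − 19·59
1 = −19·257 + 74·66
1 = 74·580 − 167·257
So 257·(-167) ≡ 1 (mod 580), hence d ≡ -167 ≡ 413 (mod 580).

413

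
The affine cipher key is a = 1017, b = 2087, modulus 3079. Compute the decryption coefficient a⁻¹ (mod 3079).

2749

Extended Euclidean algorithm:
3079 = 3×1017 + 28
1017 = 36×28 + 9
28 = 3×9 + 1
9 = 9×1 + 0
gcd = 1, so the inverse exists. Back-substitute:
1 = 28 − 3·9
1 = −3·1017 + 109·28
1 = 109·3079 − 330·1017
Thus 1017·(-330) ≡ 1 (mod 3079); reducing, -330 mod 3079 = 2749.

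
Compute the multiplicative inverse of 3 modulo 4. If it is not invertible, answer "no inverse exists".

3

Run Euclid on (4, 3):
4 = 1×3 + 1
3 = 3×1 + 0
The gcd is 1. Working backward:
1 = 4 − 3
Hence 3⁻¹ ≡ -1 ≡ 3 (mod 4).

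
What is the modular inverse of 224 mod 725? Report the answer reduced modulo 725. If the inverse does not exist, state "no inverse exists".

gcd(725, 224) by repeated division:
725 = 3·224 + 53
224 = 4·53 + 12
53 = 4·12 + 5
12 = 2·5 + 2
5 = 2·2 + 1
2 = 2·1 + 0
Since gcd(224, 725) = 1, back-substitute to write 1 as a combination:
1 = 5 − 2·2
1 = −2·12 + 5·5
1 = 5·53 − 22·12
1 = −22·224 + 93·53
1 = 93·725 − 301·224
So 224·(-301) ≡ 1 (mod 725), and -301 ≡ 424 (mod 725).

424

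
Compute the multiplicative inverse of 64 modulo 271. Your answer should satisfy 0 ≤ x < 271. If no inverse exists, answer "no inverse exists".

72

gcd(271, 64) by repeated division:
271 = 4·64 + 15
64 = 4·15 + 4
15 = 3·4 + 3
4 = 1·3 + 1
3 = 3·1 + 0
Since gcd(64, 271) = 1, back-substitute to write 1 as a combination:
1 = 4 − 3
1 = −15 + 4·4
1 = 4·64 − 17·15
1 = −17·271 + 72·64
So 64·72 ≡ 1 (mod 271).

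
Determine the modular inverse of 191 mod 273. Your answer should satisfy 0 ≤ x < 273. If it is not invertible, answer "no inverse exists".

gcd(273, 191) by repeated division:
273 = 1×191 + 82
191 = 2×82 + 27
82 = 3×27 + 1
27 = 27×1 + 0
Since gcd(191, 273) = 1, back-substitute to write 1 as a combination:
1 = 82 − 3·27
1 = −3·191 + 7·82
1 = 7·273 − 10·191
So 191·(-10) ≡ 1 (mod 273), and -10 ≡ 263 (mod 273).

263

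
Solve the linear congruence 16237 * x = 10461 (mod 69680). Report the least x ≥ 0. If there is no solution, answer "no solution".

gcd(16237, 69680):
69680 = 4·16237 + 4732
16237 = 3·4732 + 2041
4732 = 2·2041 + 650
2041 = 3·650 + 91
650 = 7·91 + 13
91 = 7·13 + 0
gcd = 13, but 13 ∤ 10461, so the congruence has no solution.

no solution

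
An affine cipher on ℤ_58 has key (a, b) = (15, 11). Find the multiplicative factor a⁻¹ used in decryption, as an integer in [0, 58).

31

Run Euclid on (58, 15):
58 = 3·15 + 13
15 = 1·13 + 2
13 = 6·2 + 1
2 = 2·1 + 0
gcd = 1, so the inverse exists. Back-substitute:
1 = 13 − 6·2
1 = −6·15 + 7·13
1 = 7·58 − 27·15
So 15·(-27) ≡ 1 (mod 58), and -27 ≡ 31 (mod 58).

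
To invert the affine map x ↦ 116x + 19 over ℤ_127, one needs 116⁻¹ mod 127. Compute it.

23

Run Euclid on (127, 116):
127 = 1×116 + 11
116 = 10×11 + 6
11 = 1×6 + 5
6 = 1×5 + 1
5 = 5×1 + 0
The gcd is 1. Working backward:
1 = 6 − 5
1 = −11 + 2·6
1 = 2·116 − 21·11
1 = −21·127 + 23·116
So 116·23 ≡ 1 (mod 127).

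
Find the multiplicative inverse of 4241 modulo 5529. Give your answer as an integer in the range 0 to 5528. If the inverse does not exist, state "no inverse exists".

Apply the Euclidean algorithm to 5529 and 4241:
5529 = 1×4241 + 1288
4241 = 3×1288 + 377
1288 = 3×377 + 157
377 = 2×157 + 63
157 = 2×63 + 31
63 = 2×31 + 1
31 = 31×1 + 0
gcd = 1, so the inverse exists. Back-substitute:
1 = 63 − 2·31
1 = −2·157 + 5·63
1 = 5·377 − 12·157
1 = −12·1288 + 41·377
1 = 41·4241 − 135·1288
1 = −135·5529 + 176·4241
So 4241·176 ≡ 1 (mod 5529).

176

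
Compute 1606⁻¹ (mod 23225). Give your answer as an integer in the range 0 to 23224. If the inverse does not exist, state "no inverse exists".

15546

Run Euclid on (23225, 1606):
23225 = 14·1606 + 741
1606 = 2·741 + 124
741 = 5·124 + 121
124 = 1·121 + 3
121 = 40·3 + 1
3 = 3·1 + 0
The gcd is 1. Working backward:
1 = 121 − 40·3
1 = −40·124 + 41·121
1 = 41·741 − 245·124
1 = −245·1606 + 531·741
1 = 531·23225 − 7679·1606
Hence 1606⁻¹ ≡ -7679 ≡ 15546 (mod 23225).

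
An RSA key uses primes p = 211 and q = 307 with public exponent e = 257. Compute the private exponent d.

φ(n) = (p−1)(q−1) = 210·306 = 64260.
Need d with 257·d ≡ 1 (mod 64260). Apply the extended Euclidean algorithm:
64260 = 250·257 + 10
257 = 25·10 + 7
10 = 1·7 + 3
7 = 2·3 + 1
3 = 3·1 + 0
Back-substitute:
1 = 7 − 2·3
1 = −2·10 + 3·7
1 = 3·257 − 77·10
1 = −77·64260 + 19253·257
So 257·19253 ≡ 1 (mod 64260), hence d = 19253.

19253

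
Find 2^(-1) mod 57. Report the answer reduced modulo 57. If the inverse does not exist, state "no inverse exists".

Apply the Euclidean algorithm to 57 and 2:
57 = 28×2 + 1
2 = 2×1 + 0
Since gcd(2, 57) = 1, back-substitute to write 1 as a combination:
1 = 57 − 28·2
Thus 2·(-28) ≡ 1 (mod 57); reducing, -28 mod 57 = 29.

29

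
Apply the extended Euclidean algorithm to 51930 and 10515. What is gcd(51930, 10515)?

Repeated division:
51930 = 4*10515 + 9870
10515 = 1*9870 + 645
9870 = 15*645 + 195
645 = 3*195 + 60
195 = 3*60 + 15
60 = 4*15 + 0
gcd(51930, 10515) = 15.
Express as a combination:
15 = 195 − 3·60
15 = −3·645 + 10·195
15 = 10·9870 − 153·645
15 = −153·10515 + 163·9870
15 = 163·51930 − 805·10515
So 15 = (163)·51930 + (-805)·10515.

15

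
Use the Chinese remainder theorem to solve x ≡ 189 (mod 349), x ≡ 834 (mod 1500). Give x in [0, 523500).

36834

Write x = 189 + 349·k. Then 349·k ≡ 834 − 189 ≡ 645 (mod 1500).
Need 349⁻¹ mod 1500. Extended Euclid on (1500, 349):
1500 = 4×349 + 104
349 = 3×104 + 37
104 = 2×37 + 30
37 = 1×30 + 7
30 = 4×7 + 2
7 = 3×2 + 1
2 = 2×1 + 0
Back-substitute:
1 = 7 − 3·2
1 = −3·30 + 13·7
1 = 13·37 − 16·30
1 = −16·104 + 45·37
1 = 45·349 − 151·104
1 = −151·1500 + 649·349
349⁻¹ ≡ 649 (mod 1500), so k ≡ 649·645 ≡ 105 (mod 1500).
x = 189 + 349·105 = 36834.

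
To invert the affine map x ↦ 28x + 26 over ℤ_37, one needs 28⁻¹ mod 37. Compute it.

4

gcd(37, 28) by repeated division:
37 = 1×28 + 9
28 = 3×9 + 1
9 = 9×1 + 0
The gcd is 1. Working backward:
1 = 28 − 3·9
1 = −3·37 + 4·28
So 28·4 ≡ 1 (mod 37).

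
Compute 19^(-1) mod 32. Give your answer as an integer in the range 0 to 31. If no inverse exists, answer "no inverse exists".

gcd(32, 19) by repeated division:
32 = 1×19 + 13
19 = 1×13 + 6
13 = 2×6 + 1
6 = 6×1 + 0
The gcd is 1. Working backward:
1 = 13 − 2·6
1 = −2·19 + 3·13
1 = 3·32 − 5·19
Thus 19·(-5) ≡ 1 (mod 32); reducing, -5 mod 32 = 27.

27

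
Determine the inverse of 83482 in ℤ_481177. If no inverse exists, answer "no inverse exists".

52157

Run Euclid on (481177, 83482):
481177 = 5*83482 + 63767
83482 = 1*63767 + 19715
63767 = 3*19715 + 4622
19715 = 4*4622 + 1227
4622 = 3*1227 + 941
1227 = 1*941 + 286
941 = 3*286 + 83
286 = 3*83 + 37
83 = 2*37 + 9
37 = 4*9 + 1
9 = 9*1 + 0
The gcd is 1. Working backward:
1 = 37 − 4·9
1 = −4·83 + 9·37
1 = 9·286 − 31·83
1 = −31·941 + 102·286
1 = 102·1227 − 133·941
1 = −133·4622 + 501·1227
1 = 501·19715 − 2137·4622
1 = −2137·63767 + 6912·19715
1 = 6912·83482 − 9049·63767
1 = −9049·481177 + 52157·83482
So 83482·52157 ≡ 1 (mod 481177).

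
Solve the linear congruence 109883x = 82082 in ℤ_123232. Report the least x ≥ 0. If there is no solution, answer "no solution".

First find gcd(109883, 123232):
123232 = 1×109883 + 13349
109883 = 8×13349 + 3091
13349 = 4×3091 + 985
3091 = 3×985 + 136
985 = 7×136 + 33
136 = 4×33 + 4
33 = 8×4 + 1
4 = 4×1 + 0
gcd = 1, so a unique solution mod 123232 exists.
Back-substitute for the Bézout coefficients:
1 = 33 − 8·4
1 = −8·136 + 33·33
1 = 33·985 − 239·136
1 = −239·3091 + 750·985
1 = 750·13349 − 3239·3091
1 = −3239·109883 + 26662·13349
1 = 26662·123232 − 29901·109883
So 109883·(-29901) ≡ 1 (mod 123232), giving 109883⁻¹ ≡ 93331.
x ≡ 109883⁻¹·82082 ≡ 93331·82082 ≡ 77862 (mod 123232).

77862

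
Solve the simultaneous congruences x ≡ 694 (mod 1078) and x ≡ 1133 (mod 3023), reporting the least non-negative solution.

1412874

Write x = 694 + 1078·k. Then 1078·k ≡ 1133 − 694 ≡ 439 (mod 3023).
Need 1078⁻¹ mod 3023. Extended Euclid on (3023, 1078):
3023 = 2*1078 + 867
1078 = 1*867 + 211
867 = 4*211 + 23
211 = 9*23 + 4
23 = 5*4 + 3
4 = 1*3 + 1
3 = 3*1 + 0
Back-substitute:
1 = 4 − 3
1 = −23 + 6·4
1 = 6·211 − 55·23
1 = −55·867 + 226·211
1 = 226·1078 − 281·867
1 = −281·3023 + 788·1078
1078⁻¹ ≡ 788 (mod 3023), so k ≡ 788·439 ≡ 1310 (mod 3023).
x = 694 + 1078·1310 = 1412874.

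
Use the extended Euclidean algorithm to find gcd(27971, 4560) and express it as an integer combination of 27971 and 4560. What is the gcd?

1

Repeated division:
27971 = 6·4560 + 611
4560 = 7·611 + 283
611 = 2·283 + 45
283 = 6·45 + 13
45 = 3·13 + 6
13 = 2·6 + 1
6 = 6·1 + 0
gcd(27971, 4560) = 1.
Back-substituting:
1 = 13 − 2·6
1 = −2·45 + 7·13
1 = 7·283 − 44·45
1 = −44·611 + 95·283
1 = 95·4560 − 709·611
1 = −709·27971 + 4349·4560
So 1 = (-709)·27971 + (4349)·4560.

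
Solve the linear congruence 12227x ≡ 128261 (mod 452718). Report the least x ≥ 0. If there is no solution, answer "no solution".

First find gcd(12227, 452718):
452718 = 37*12227 + 319
12227 = 38*319 + 105
319 = 3*105 + 4
105 = 26*4 + 1
4 = 4*1 + 0
gcd = 1, so a unique solution mod 452718 exists.
Back-substitute for the Bézout coefficients:
1 = 105 − 26·4
1 = −26·319 + 79·105
1 = 79·12227 − 3028·319
1 = −3028·452718 + 112115·12227
So 12227·(112115) ≡ 1 (mod 452718), giving 12227⁻¹ ≡ 112115.
x ≡ 12227⁻¹·128261 ≡ 112115·128261 ≡ 300181 (mod 452718).

300181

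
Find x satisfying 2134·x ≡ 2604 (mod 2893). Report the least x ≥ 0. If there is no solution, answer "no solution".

no solution

gcd(2134, 2893):
2893 = 1·2134 + 759
2134 = 2·759 + 616
759 = 1·616 + 143
616 = 4·143 + 44
143 = 3·44 + 11
44 = 4·11 + 0
gcd = 11, but 11 ∤ 2604, so the congruence has no solution.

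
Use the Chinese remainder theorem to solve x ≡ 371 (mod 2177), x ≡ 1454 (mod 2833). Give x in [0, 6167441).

Write x = 371 + 2177·k. Then 2177·k ≡ 1454 − 371 ≡ 1083 (mod 2833).
Need 2177⁻¹ mod 2833. Extended Euclid on (2833, 2177):
2833 = 1·2177 + 656
2177 = 3·656 + 209
656 = 3·209 + 29
209 = 7·29 + 6
29 = 4·6 + 5
6 = 1·5 + 1
5 = 5·1 + 0
Back-substitute:
1 = 6 − 5
1 = −29 + 5·6
1 = 5·209 − 36·29
1 = −36·656 + 113·209
1 = 113·2177 − 375·656
1 = −375·2833 + 488·2177
2177⁻¹ ≡ 488 (mod 2833), so k ≡ 488·1083 ≡ 1566 (mod 2833).
x = 371 + 2177·1566 = 3409553.

3409553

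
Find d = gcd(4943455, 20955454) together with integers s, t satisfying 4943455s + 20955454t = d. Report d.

Apply Euclid's algorithm to 20955454 and 4943455:
20955454 = 4*4943455 + 1181634
4943455 = 4*1181634 + 216919
1181634 = 5*216919 + 97039
216919 = 2*97039 + 22841
97039 = 4*22841 + 5675
22841 = 4*5675 + 141
5675 = 40*141 + 35
141 = 4*35 + 1
35 = 35*1 + 0
gcd(4943455, 20955454) = 1.
Working backward:
1 = 141 − 4·35
1 = −4·5675 + 161·141
1 = 161·22841 − 648·5675
1 = −648·97039 + 2753·22841
1 = 2753·216919 − 6154·97039
1 = −6154·1181634 + 33523·216919
1 = 33523·4943455 − 140246·1181634
1 = −140246·20955454 + 594507·4943455
So 1 = (-140246)·20955454 + (594507)·4943455.

1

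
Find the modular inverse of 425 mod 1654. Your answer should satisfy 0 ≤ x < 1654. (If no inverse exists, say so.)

Run Euclid on (1654, 425):
1654 = 3*425 + 379
425 = 1*379 + 46
379 = 8*46 + 11
46 = 4*11 + 2
11 = 5*2 + 1
2 = 2*1 + 0
Since gcd(425, 1654) = 1, back-substitute to write 1 as a combination:
1 = 11 − 5·2
1 = −5·46 + 21·11
1 = 21·379 − 173·46
1 = −173·425 + 194·379
1 = 194·1654 − 755·425
Hence 425⁻¹ ≡ -755 ≡ 899 (mod 1654).

899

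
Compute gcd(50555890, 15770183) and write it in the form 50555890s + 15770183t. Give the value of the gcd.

11

Repeated division:
50555890 = 3*15770183 + 3245341
15770183 = 4*3245341 + 2788819
3245341 = 1*2788819 + 456522
2788819 = 6*456522 + 49687
456522 = 9*49687 + 9339
49687 = 5*9339 + 2992
9339 = 3*2992 + 363
2992 = 8*363 + 88
363 = 4*88 + 11
88 = 8*11 + 0
gcd(50555890, 15770183) = 11.
Express as a combination:
11 = 363 − 4·88
11 = −4·2992 + 33·363
11 = 33·9339 − 103·2992
11 = −103·49687 + 548·9339
11 = 548·456522 − 5035·49687
11 = −5035·2788819 + 30758·456522
11 = 30758·3245341 − 35793·2788819
11 = −35793·15770183 + 173930·3245341
11 = 173930·50555890 − 557583·15770183
So 11 = (173930)·50555890 + (-557583)·15770183.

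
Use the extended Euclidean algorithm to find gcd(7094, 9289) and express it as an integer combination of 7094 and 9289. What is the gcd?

1

Apply Euclid's algorithm to 9289 and 7094:
9289 = 1·7094 + 2195
7094 = 3·2195 + 509
2195 = 4·509 + 159
509 = 3·159 + 32
159 = 4·32 + 31
32 = 1·31 + 1
31 = 31·1 + 0
gcd(7094, 9289) = 1.
Working backward:
1 = 32 − 31
1 = −159 + 5·32
1 = 5·509 − 16·159
1 = −16·2195 + 69·509
1 = 69·7094 − 223·2195
1 = −223·9289 + 292·7094
So 1 = (-223)·9289 + (292)·7094.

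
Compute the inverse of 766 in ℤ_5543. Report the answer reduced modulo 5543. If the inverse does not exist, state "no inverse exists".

Apply the Euclidean algorithm to 5543 and 766:
5543 = 7×766 + 181
766 = 4×181 + 42
181 = 4×42 + 13
42 = 3×13 + 3
13 = 4×3 + 1
3 = 3×1 + 0
gcd = 1, so the inverse exists. Back-substitute:
1 = 13 − 4·3
1 = −4·42 + 13·13
1 = 13·181 − 56·42
1 = −56·766 + 237·181
1 = 237·5543 − 1715·766
So 766·(-1715) ≡ 1 (mod 5543), and -1715 ≡ 3828 (mod 5543).

3828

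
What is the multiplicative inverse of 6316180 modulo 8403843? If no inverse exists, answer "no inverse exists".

Run Euclid on (8403843, 6316180):
8403843 = 1·6316180 + 2087663
6316180 = 3·2087663 + 53191
2087663 = 39·53191 + 13214
53191 = 4·13214 + 335
13214 = 39·335 + 149
335 = 2·149 + 37
149 = 4·37 + 1
37 = 37·1 + 0
gcd = 1, so the inverse exists. Back-substitute:
1 = 149 − 4·37
1 = −4·335 + 9·149
1 = 9·13214 − 355·335
1 = −355·53191 + 1429·13214
1 = 1429·2087663 − 56086·53191
1 = −56086·6316180 + 169687·2087663
1 = 169687·8403843 − 225773·6316180
Hence 6316180⁻¹ ≡ -225773 ≡ 8178070 (mod 8403843).

8178070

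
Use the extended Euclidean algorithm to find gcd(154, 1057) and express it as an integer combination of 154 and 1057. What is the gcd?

Euclidean algorithm:
1057 = 6·154 + 133
154 = 1·133 + 21
133 = 6·21 + 7
21 = 3·7 + 0
gcd(154, 1057) = 7.
Back-substituting:
7 = 133 − 6·21
7 = −6·154 + 7·133
7 = 7·1057 − 48·154
So 7 = (7)·1057 + (-48)·154.

7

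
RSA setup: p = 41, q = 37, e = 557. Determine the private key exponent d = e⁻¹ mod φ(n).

φ(n) = (p−1)(q−1) = 40·36 = 1440.
Need d with 557·d ≡ 1 (mod 1440). Apply the extended Euclidean algorithm:
1440 = 2*557 + 326
557 = 1*326 + 231
326 = 1*231 + 95
231 = 2*95 + 41
95 = 2*41 + 13
41 = 3*13 + 2
13 = 6*2 + 1
2 = 2*1 + 0
Back-substitute:
1 = 13 − 6·2
1 = −6·41 + 19·13
1 = 19·95 − 44·41
1 = −44·231 + 107·95
1 = 107·326 − 151·231
1 = −151·557 + 258·326
1 = 258·1440 − 667·557
So 557·(-667) ≡ 1 (mod 1440), hence d ≡ -667 ≡ 773 (mod 1440).

773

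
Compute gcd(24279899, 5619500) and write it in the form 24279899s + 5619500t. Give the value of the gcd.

1

Apply Euclid's algorithm to 24279899 and 5619500:
24279899 = 4*5619500 + 1801899
5619500 = 3*1801899 + 213803
1801899 = 8*213803 + 91475
213803 = 2*91475 + 30853
91475 = 2*30853 + 29769
30853 = 1*29769 + 1084
29769 = 27*1084 + 501
1084 = 2*501 + 82
501 = 6*82 + 9
82 = 9*9 + 1
9 = 9*1 + 0
gcd(24279899, 5619500) = 1.
Back-substituting:
1 = 82 − 9·9
1 = −9·501 + 55·82
1 = 55·1084 − 119·501
1 = −119·29769 + 3268·1084
1 = 3268·30853 − 3387·29769
1 = −3387·91475 + 10042·30853
1 = 10042·213803 − 23471·91475
1 = −23471·1801899 + 197810·213803
1 = 197810·5619500 − 616901·1801899
1 = −616901·24279899 + 2665414·5619500
So 1 = (-616901)·24279899 + (2665414)·5619500.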